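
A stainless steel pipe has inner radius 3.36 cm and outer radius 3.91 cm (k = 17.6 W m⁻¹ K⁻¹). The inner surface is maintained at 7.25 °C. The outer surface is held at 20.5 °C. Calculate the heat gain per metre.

Q' = 9670 W/m

Q' = 2πk·ΔT/ln(r₂/r₁) = 2π × 17.6 × 13.25 / ln(0.0391/0.0336) = 9670 W/m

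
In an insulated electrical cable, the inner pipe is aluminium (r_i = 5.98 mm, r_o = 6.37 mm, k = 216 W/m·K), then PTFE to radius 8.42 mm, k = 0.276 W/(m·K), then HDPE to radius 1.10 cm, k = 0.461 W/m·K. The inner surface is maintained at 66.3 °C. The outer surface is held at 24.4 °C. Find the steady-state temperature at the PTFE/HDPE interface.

T = 39.7 °C

Resistance network (inner→outer):
  R'_aluminium = ln(0.00637/0.00598)/(2πk) = 0.06318/(2π·216) = 4.655×10^-5 m·K/W
  R'_PTFE = ln(0.00842/0.00637)/(2πk) = 0.2790/(2π·0.276) = 0.1609 m·K/W
  R'_HDPE = ln(0.0110/0.00842)/(2πk) = 0.2673/(2π·0.461) = 0.09228 m·K/W
ΣR = 4.655×10^-5 + 0.1609 + 0.09228 = 0.2532 m·K/W
Q' = ΔT/ΣR = (66.3 °C − 24.4 °C)/0.2532 = 165.5 W/m
From the inner boundary to the PTFE/HDPE interface, ΣR_partial = 0.1609 m·K/W.
T_interface = T_in − Q'·ΣR_partial = 66.3 °C − (165.5)(0.1609) = 39.7 °C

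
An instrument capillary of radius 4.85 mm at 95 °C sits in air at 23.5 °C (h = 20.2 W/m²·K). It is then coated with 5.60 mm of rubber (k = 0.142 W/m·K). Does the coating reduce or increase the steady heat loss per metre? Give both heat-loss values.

Critical radius for a cylinder: r_cr = k/h = 0.00703 m = 0.703 cm.
Outer radius after coating: r₂ = 0.00485 + 0.00560 = 0.01045 m.
r₁ < r_cr < r₂: heat loss rises to a maximum at r_cr then falls. Whether the coating helps depends on whether Q(r₂) has dropped back below Q(r₁).
Bare: R = 1/(2πr₁h) = 1.625 m·K/W; Q = 71.5/1.625 = 44.0 W/m.
Coated: R = R_cond + R_conv = 1.614 m·K/W; Q = 71.5/1.614 = 44.3 W/m.

increases: 44.0 → 44.3 W/m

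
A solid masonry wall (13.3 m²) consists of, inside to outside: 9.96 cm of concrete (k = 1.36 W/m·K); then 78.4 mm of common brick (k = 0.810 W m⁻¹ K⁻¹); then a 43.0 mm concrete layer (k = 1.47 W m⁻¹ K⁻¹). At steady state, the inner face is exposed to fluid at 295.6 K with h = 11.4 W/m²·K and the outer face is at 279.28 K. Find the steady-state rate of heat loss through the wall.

Q = 756 W

Resistance network (inner→outer):
  R_conv,in = 1/(hA) = 1/(11.4·13.3) = 0.006595 K/W
  R_concrete = L/(kA) = 0.0996/(1.36·13.3) = 0.005506 K/W
  R_common brick = L/(kA) = 0.0784/(0.810·13.3) = 0.007277 K/W
  R_concrete = L/(kA) = 0.0430/(1.47·13.3) = 0.002199 K/W
ΣR = 0.006595 + 0.005506 + 0.007277 + 0.002199 = 0.02158 K/W
Q = ΔT/ΣR = (295.6 K − 279.28 K)/0.02158 = 756 W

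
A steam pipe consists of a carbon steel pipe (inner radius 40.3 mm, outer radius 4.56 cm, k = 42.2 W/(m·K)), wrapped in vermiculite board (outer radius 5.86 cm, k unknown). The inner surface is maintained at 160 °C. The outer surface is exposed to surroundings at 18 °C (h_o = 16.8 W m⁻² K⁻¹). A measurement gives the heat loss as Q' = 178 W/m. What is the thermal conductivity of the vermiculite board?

ΣR = ΔT/Q' = |160 − 18|/178 = 0.7978 m·K/W
Known resistances:
  R'_carbon steel = ln(0.0456/0.0403)/(2πk) = 0.1236/(2π·42.2) = 4.660×10^-4 m·K/W
  R'_conv,out = 1/(2πr h) = 1/(2π·0.0586·16.8) = 0.1617 m·K/W
R_vermiculite board = ΣR − ΣR_known = 0.7978 − 0.1622 = 0.6356 m·K/W
ln(r₂/r₁)/(2πk) = 0.6356 ⇒ k = 0.2508/(2π·0.6356) = 0.0628 W/m·K

k = 0.0628 W/m·K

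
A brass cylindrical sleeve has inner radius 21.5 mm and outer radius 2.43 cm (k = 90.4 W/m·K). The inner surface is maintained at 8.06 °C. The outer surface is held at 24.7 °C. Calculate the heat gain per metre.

Q' = 77200 W/m

Q' = 2πk·ΔT/ln(r₂/r₁) = 2π × 90.4 × 16.64 / ln(0.0243/0.0215) = 77200 W/m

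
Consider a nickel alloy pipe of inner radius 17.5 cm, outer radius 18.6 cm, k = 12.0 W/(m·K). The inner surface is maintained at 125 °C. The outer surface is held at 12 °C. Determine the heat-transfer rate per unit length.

Q' = 2πk·ΔT/ln(r₂/r₁) = 2π × 12.0 × 113 / ln(0.186/0.175) = 1.40×10^5 W/m

Q' = 140 kW/m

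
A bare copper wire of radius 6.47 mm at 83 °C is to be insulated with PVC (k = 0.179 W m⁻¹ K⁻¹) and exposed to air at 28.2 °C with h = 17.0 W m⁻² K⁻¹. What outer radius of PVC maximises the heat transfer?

r_cr = 1.05 cm

For a cylinder, r_cr = k_ins/h = 0.179/17.0 = 0.0105 m = 1.05 cm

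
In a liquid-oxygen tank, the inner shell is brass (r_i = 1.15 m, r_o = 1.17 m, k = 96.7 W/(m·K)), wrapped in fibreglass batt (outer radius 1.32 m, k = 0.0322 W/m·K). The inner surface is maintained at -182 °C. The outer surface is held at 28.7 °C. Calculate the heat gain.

Series thermal resistances, inner to outer:
  R_brass = (1/1.15 − 1/1.17)/(4πk) = 0.01486/(4π·96.7) = 1.223×10^-5 K/W
  R_fibreglass batt = (1/1.17 − 1/1.32)/(4πk) = 0.09713/(4π·0.0322) = 0.2400 K/W
ΣR = 1.223×10^-5 + 0.2400 = 0.2400 K/W
Q = ΔT/ΣR = (-182 °C − 28.7 °C)/0.2400 = -878 W
(Negative Q ⇒ heat flows inward; heat gain = 878 W.)

Q = 878 W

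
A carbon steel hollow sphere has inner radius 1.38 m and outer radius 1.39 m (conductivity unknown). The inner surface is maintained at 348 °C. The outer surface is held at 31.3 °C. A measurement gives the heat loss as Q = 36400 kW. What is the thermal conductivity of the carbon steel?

k = 47.7 W/m·K

ΣR = ΔT/Q = |348 − 31.3|/3.64×10^7 = 8.701×10^-6 K/W
(1/r₁−1/r₂)/(4πk) = 8.701×10^-6 ⇒ k = 0.005213/(4π·8.701×10^-6) = 47.7 W/m·K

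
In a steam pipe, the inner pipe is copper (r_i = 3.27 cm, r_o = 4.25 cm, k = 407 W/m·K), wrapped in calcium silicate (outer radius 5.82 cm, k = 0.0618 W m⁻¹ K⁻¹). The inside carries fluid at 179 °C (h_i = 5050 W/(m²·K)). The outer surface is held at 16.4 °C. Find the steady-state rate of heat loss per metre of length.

Treat each layer as a resistance in series:
  R'_conv,in = 1/(2πr h) = 1/(2π·0.0327·5050) = 9.638×10^-4 m·K/W
  R'_copper = ln(0.0425/0.0327)/(2πk) = 0.2621/(2π·407) = 1.025×10^-4 m·K/W
  R'_calcium silicate = ln(0.0582/0.0425)/(2πk) = 0.3144/(2π·0.0618) = 0.8096 m·K/W
ΣR = 9.638×10^-4 + 1.025×10^-4 + 0.8096 = 0.8107 m·K/W
Q' = ΔT/ΣR = (179 °C − 16.4 °C)/0.8107 = 201 W/m

Q' = 201 W/m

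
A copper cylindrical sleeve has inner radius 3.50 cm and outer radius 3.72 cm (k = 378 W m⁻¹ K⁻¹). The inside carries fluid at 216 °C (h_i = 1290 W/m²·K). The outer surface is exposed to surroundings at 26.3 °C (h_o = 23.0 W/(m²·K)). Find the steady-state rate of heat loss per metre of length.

Q' = 1000 W/m

Series thermal resistances, inner to outer:
  R'_conv,in = 1/(2πr h) = 1/(2π·0.0350·1290) = 0.003525 m·K/W
  R'_copper = ln(0.0372/0.0350)/(2πk) = 0.06096/(2π·378) = 2.567×10^-5 m·K/W
  R'_conv,out = 1/(2πr h) = 1/(2π·0.0372·23.0) = 0.1860 m·K/W
ΣR = 0.003525 + 2.567×10^-5 + 0.1860 = 0.1896 m·K/W
Q' = ΔT/ΣR = (216 °C − 26.3 °C)/0.1896 = 1000 W/m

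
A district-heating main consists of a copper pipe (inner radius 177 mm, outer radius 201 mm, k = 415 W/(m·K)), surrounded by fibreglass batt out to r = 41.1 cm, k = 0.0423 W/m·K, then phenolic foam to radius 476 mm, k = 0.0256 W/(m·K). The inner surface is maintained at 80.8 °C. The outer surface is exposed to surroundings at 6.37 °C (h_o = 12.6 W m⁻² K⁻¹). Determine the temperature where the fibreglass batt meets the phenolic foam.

T = 25.6 °C

Treat each layer as a resistance in series:
  R'_copper = ln(0.201/0.177)/(2πk) = 0.1272/(2π·415) = 4.876×10^-5 m·K/W
  R'_fibreglass batt = ln(0.411/0.201)/(2πk) = 0.7153/(2π·0.0423) = 2.691 m·K/W
  R'_phenolic foam = ln(0.476/0.411)/(2πk) = 0.1468/(2π·0.0256) = 0.9128 m·K/W
  R'_conv,out = 1/(2πr h) = 1/(2π·0.476·12.6) = 0.02654 m·K/W
ΣR = 4.876×10^-5 + 2.691 + 0.9128 + 0.02654 = 3.630 m·K/W
Q' = ΔT/ΣR = (80.8 °C − 6.37 °C)/3.630 = 20.50 W/m
From the inner boundary to the fibreglass batt/phenolic foam interface, ΣR_partial = 2.691 m·K/W.
T_interface = T_in − Q'·ΣR_partial = 80.8 °C − (20.50)(2.691) = 25.6 °C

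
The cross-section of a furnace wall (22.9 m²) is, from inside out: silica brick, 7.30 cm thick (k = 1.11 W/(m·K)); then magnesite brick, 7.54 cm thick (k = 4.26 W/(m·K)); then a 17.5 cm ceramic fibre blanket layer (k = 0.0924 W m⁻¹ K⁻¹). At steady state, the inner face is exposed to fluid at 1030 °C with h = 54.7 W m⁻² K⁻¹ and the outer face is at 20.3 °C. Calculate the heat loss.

Series thermal resistances, inner to outer:
  R_conv,in = 1/(hA) = 1/(54.7·22.9) = 7.983×10^-4 K/W
  R_silica brick = L/(kA) = 0.0730/(1.11·22.9) = 0.002872 K/W
  R_magnesite brick = L/(kA) = 0.0754/(4.26·22.9) = 7.729×10^-4 K/W
  R_ceramic fibre blanket = L/(kA) = 0.175/(0.0924·22.9) = 0.08270 K/W
ΣR = 7.983×10^-4 + 0.002872 + 7.729×10^-4 + 0.08270 = 0.08714 K/W
Q = ΔT/ΣR = (1030 °C − 20.3 °C)/0.08714 = 11600 W

Q = 11600 W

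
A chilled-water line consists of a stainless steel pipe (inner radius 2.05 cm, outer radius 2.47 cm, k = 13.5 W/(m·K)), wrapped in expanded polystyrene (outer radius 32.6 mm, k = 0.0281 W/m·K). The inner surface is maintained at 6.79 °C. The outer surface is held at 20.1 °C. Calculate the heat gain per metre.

Q' = 8.46 W/m

Treat each layer as a resistance in series:
  R'_stainless steel = ln(0.0247/0.0205)/(2πk) = 0.1864/(2π·13.5) = 0.002197 m·K/W
  R'_expanded polystyrene = ln(0.0326/0.0247)/(2πk) = 0.2775/(2π·0.0281) = 1.572 m·K/W
ΣR = 0.002197 + 1.572 = 1.574 m·K/W
Q' = ΔT/ΣR = (6.79 °C − 20.1 °C)/1.574 = -8.46 W/m
(Negative Q' ⇒ heat flows inward; heat gain = 8.46 W/m.)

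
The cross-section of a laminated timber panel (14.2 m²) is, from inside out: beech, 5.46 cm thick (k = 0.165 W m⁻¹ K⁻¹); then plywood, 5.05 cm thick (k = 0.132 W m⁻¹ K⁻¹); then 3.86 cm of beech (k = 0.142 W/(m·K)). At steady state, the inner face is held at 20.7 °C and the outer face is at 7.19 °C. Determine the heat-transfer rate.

Q = 195 W

Treat each layer as a resistance in series:
  R_beech = L/(kA) = 0.0546/(0.165·14.2) = 0.02330 K/W
  R_plywood = L/(kA) = 0.0505/(0.132·14.2) = 0.02694 K/W
  R_beech = L/(kA) = 0.0386/(0.142·14.2) = 0.01914 K/W
ΣR = 0.02330 + 0.02694 + 0.01914 = 0.06938 K/W
Q = ΔT/ΣR = (20.7 °C − 7.19 °C)/0.06938 = 195 W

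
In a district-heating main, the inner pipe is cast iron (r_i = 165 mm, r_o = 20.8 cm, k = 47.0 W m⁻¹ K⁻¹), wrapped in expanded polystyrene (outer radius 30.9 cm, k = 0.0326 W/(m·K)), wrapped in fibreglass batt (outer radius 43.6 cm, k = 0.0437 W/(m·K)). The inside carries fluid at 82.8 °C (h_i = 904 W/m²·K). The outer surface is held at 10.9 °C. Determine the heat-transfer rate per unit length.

Q' = 22.6 W/m

Resistance network (inner→outer):
  R'_conv,in = 1/(2πr h) = 1/(2π·0.165·904) = 0.001067 m·K/W
  R'_cast iron = ln(0.208/0.165)/(2πk) = 0.2316/(2π·47.0) = 7.842×10^-4 m·K/W
  R'_expanded polystyrene = ln(0.309/0.208)/(2πk) = 0.3958/(2π·0.0326) = 1.932 m·K/W
  R'_fibreglass batt = ln(0.436/0.309)/(2πk) = 0.3443/(2π·0.0437) = 1.254 m·K/W
ΣR = 0.001067 + 7.842×10^-4 + 1.932 + 1.254 = 3.188 m·K/W
Q' = ΔT/ΣR = (82.8 °C − 10.9 °C)/3.188 = 22.6 W/m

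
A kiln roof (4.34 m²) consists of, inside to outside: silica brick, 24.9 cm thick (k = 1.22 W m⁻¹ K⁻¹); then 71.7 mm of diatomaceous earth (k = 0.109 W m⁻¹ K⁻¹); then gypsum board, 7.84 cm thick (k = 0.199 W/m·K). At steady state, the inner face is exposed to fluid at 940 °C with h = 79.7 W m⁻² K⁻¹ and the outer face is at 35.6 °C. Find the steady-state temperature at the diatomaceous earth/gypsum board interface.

Resistance network (inner→outer):
  R_conv,in = 1/(hA) = 1/(79.7·4.34) = 0.002891 K/W
  R_silica brick = L/(kA) = 0.249/(1.22·4.34) = 0.04703 K/W
  R_diatomaceous earth = L/(kA) = 0.0717/(0.109·4.34) = 0.1516 K/W
  R_gypsum board = L/(kA) = 0.0784/(0.199·4.34) = 0.09078 K/W
ΣR = 0.002891 + 0.04703 + 0.1516 + 0.09078 = 0.2923 K/W
Q = ΔT/ΣR = (940 °C − 35.6 °C)/0.2923 = 3094 W
From the inner boundary to the diatomaceous earth/gypsum board interface, ΣR_partial = 0.2015 K/W.
T_interface = T_in − Q·ΣR_partial = 940 °C − (3094)(0.2015) = 317 °C

T = 317 °C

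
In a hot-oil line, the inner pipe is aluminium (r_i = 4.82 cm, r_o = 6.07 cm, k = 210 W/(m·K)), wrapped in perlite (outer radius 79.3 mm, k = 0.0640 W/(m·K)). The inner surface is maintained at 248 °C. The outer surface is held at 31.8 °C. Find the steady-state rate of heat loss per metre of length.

Q' = 325 W/m

Treat each layer as a resistance in series:
  R'_aluminium = ln(0.0607/0.0482)/(2πk) = 0.2306/(2π·210) = 1.748×10^-4 m·K/W
  R'_perlite = ln(0.0793/0.0607)/(2πk) = 0.2673/(2π·0.0640) = 0.6647 m·K/W
ΣR = 1.748×10^-4 + 0.6647 = 0.6649 m·K/W
Q' = ΔT/ΣR = (248 °C − 31.8 °C)/0.6649 = 325 W/m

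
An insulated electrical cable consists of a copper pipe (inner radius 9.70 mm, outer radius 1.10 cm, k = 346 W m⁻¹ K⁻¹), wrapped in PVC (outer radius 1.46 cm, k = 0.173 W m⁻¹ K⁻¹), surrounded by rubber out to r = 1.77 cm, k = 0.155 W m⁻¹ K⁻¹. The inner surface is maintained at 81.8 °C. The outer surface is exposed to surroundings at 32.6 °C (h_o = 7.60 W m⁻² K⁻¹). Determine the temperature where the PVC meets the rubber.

T = 74.0 °C

Series thermal resistances, inner to outer:
  R'_copper = ln(0.0110/0.00970)/(2πk) = 0.1258/(2π·346) = 5.785×10^-5 m·K/W
  R'_PVC = ln(0.0146/0.0110)/(2πk) = 0.2831/(2π·0.173) = 0.2605 m·K/W
  R'_rubber = ln(0.0177/0.0146)/(2πk) = 0.1925/(2π·0.155) = 0.1977 m·K/W
  R'_conv,out = 1/(2πr h) = 1/(2π·0.0177·7.60) = 1.183 m·K/W
ΣR = 5.785×10^-5 + 0.2605 + 0.1977 + 1.183 = 1.641 m·K/W
Q' = ΔT/ΣR = (81.8 °C − 32.6 °C)/1.641 = 29.98 W/m
From the inner boundary to the PVC/rubber interface, ΣR_partial = 0.2606 m·K/W.
T_interface = T_in − Q'·ΣR_partial = 81.8 °C − (29.98)(0.2606) = 74.0 °C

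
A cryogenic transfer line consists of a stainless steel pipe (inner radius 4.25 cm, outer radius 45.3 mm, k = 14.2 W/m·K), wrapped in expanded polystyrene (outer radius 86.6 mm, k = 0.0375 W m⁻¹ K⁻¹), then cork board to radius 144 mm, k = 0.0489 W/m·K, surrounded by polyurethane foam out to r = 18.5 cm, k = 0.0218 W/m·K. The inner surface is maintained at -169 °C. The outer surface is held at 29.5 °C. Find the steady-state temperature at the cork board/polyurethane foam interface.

Treat each layer as a resistance in series:
  R'_stainless steel = ln(0.0453/0.0425)/(2πk) = 0.06380/(2π·14.2) = 7.151×10^-4 m·K/W
  R'_expanded polystyrene = ln(0.0866/0.0453)/(2πk) = 0.6480/(2π·0.0375) = 2.750 m·K/W
  R'_cork board = ln(0.144/0.0866)/(2πk) = 0.5085/(2π·0.0489) = 1.655 m·K/W
  R'_polyurethane foam = ln(0.185/0.144)/(2πk) = 0.2505/(2π·0.0218) = 1.829 m·K/W
ΣR = 7.151×10^-4 + 2.750 + 1.655 + 1.829 = 6.235 m·K/W
Q' = ΔT/ΣR = (-169 °C − 29.5 °C)/6.235 = -31.84 W/m
From the inner boundary to the cork board/polyurethane foam interface, ΣR_partial = 4.406 m·K/W.
T_interface = T_in − Q'·ΣR_partial = -169 °C − (-31.84)(4.406) = -28.7 °C

T = -28.7 °C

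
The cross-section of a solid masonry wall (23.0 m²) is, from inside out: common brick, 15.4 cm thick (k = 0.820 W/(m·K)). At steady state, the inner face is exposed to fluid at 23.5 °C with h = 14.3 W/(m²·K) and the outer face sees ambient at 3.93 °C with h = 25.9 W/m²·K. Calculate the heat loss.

Treat each layer as a resistance in series:
  R_conv,in = 1/(hA) = 1/(14.3·23.0) = 0.003040 K/W
  R_common brick = L/(kA) = 0.154/(0.820·23.0) = 0.008165 K/W
  R_conv,out = 1/(hA) = 1/(25.9·23.0) = 0.001679 K/W
ΣR = 0.003040 + 0.008165 + 0.001679 = 0.01288 K/W
Q = ΔT/ΣR = (23.5 °C − 3.93 °C)/0.01288 = 1520 W

Q = 1520 W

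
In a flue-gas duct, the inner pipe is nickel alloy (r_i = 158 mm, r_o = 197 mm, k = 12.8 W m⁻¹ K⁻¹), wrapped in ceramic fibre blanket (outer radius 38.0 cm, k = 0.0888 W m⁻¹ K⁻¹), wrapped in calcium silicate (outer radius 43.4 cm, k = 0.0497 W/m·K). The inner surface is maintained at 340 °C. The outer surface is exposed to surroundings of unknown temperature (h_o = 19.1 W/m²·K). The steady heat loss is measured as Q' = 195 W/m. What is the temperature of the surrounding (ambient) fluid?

T_out = 23.1 °C

Series resistances:
  R'_nickel alloy = ln(0.197/0.158)/(2πk) = 0.2206/(2π·12.8) = 0.002743 m·K/W
  R'_ceramic fibre blanket = ln(0.380/0.197)/(2πk) = 0.6570/(2π·0.0888) = 1.177 m·K/W
  R'_calcium silicate = ln(0.434/0.380)/(2πk) = 0.1329/(2π·0.0497) = 0.4255 m·K/W
  R'_conv,out = 1/(2πr h) = 1/(2π·0.434·19.1) = 0.01920 m·K/W
ΣR = 1.625 m·K/W
ΔT = Q'·ΣR = 195 × 1.625 = 316.9 K
Heat flows outward, so T_out = T_in − ΔT = 340 − 316.9 = 23.1 °C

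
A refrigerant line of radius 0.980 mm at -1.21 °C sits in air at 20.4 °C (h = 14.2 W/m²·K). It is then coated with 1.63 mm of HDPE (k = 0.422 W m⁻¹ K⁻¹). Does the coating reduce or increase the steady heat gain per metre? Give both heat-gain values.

increases: 1.89 → 4.63 W/m

Critical radius for a cylinder: r_cr = k/h = 0.0297 m = 2.97 cm.
Outer radius after coating: r₂ = 9.80×10^-4 + 0.00163 = 0.002610 m.
Since r₁ < r_cr and r₂ ≤ r_cr, the coating moves toward the maximum at r_cr — heat gain rises.
Bare: R = 1/(2πr₁h) = 11.44 m·K/W; Q = 21.61/11.44 = 1.89 W/m.
Coated: R = R_cond + R_conv = 4.664 m·K/W; Q = 21.61/4.664 = 4.63 W/m.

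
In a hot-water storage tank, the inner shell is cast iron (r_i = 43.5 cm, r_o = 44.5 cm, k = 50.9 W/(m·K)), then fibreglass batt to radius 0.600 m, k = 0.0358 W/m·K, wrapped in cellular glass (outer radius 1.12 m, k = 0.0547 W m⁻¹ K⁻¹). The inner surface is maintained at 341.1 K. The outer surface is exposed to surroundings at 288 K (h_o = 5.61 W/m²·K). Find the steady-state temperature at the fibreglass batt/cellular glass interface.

Resistance network (inner→outer):
  R_cast iron = (1/0.435 − 1/0.445)/(4πk) = 0.05166/(4π·50.9) = 8.076×10^-5 K/W
  R_fibreglass batt = (1/0.445 − 1/0.600)/(4πk) = 0.5805/(4π·0.0358) = 1.290 K/W
  R_cellular glass = (1/0.600 − 1/1.12)/(4πk) = 0.7738/(4π·0.0547) = 1.126 K/W
  R_conv,out = 1/(4πr²h) = 1/(4π·1.12²·5.61) = 0.01131 K/W
ΣR = 8.076×10^-5 + 1.290 + 1.126 + 0.01131 = 2.427 K/W
Q = ΔT/ΣR = (341.1 K − 288 K)/2.427 = 21.88 W
From the inner boundary to the fibreglass batt/cellular glass interface, ΣR_partial = 1.290 K/W.
T_interface = T_in − Q·ΣR_partial = 341.1 K − (21.88)(1.290) = 312.9 K

T = 312.9 K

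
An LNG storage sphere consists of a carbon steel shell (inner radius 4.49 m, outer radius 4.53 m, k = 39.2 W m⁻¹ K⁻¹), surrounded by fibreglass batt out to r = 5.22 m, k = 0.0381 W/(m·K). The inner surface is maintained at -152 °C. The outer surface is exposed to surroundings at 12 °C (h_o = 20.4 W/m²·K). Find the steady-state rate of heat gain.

Resistance network (inner→outer):
  R_carbon steel = (1/4.49 − 1/4.53)/(4πk) = 0.001967/(4π·39.2) = 3.992×10^-6 K/W
  R_fibreglass batt = (1/4.53 − 1/5.22)/(4πk) = 0.02918/(4π·0.0381) = 0.06095 K/W
  R_conv,out = 1/(4πr²h) = 1/(4π·5.22²·20.4) = 1.432×10^-4 K/W
ΣR = 3.992×10^-6 + 0.06095 + 1.432×10^-4 = 0.06110 K/W
Q = ΔT/ΣR = (-152 °C − 12 °C)/0.06110 = -2680 W
(Negative Q ⇒ heat flows inward; heat gain = 2680 W.)

Q = 2.68 kW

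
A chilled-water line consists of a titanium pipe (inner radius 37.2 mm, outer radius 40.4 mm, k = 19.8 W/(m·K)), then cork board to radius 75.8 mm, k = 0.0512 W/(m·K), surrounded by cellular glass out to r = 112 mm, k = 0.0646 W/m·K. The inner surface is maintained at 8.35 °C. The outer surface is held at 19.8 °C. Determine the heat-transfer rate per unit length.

Treat each layer as a resistance in series:
  R'_titanium = ln(0.0404/0.0372)/(2πk) = 0.08252/(2π·19.8) = 6.633×10^-4 m·K/W
  R'_cork board = ln(0.0758/0.0404)/(2πk) = 0.6293/(2π·0.0512) = 1.956 m·K/W
  R'_cellular glass = ln(0.112/0.0758)/(2πk) = 0.3904/(2π·0.0646) = 0.9618 m·K/W
ΣR = 6.633×10^-4 + 1.956 + 0.9618 = 2.918 m·K/W
Q' = ΔT/ΣR = (8.35 °C − 19.8 °C)/2.918 = -3.92 W/m
(Negative Q' ⇒ heat flows inward; heat gain = 3.92 W/m.)

Q' = 3.92 W/m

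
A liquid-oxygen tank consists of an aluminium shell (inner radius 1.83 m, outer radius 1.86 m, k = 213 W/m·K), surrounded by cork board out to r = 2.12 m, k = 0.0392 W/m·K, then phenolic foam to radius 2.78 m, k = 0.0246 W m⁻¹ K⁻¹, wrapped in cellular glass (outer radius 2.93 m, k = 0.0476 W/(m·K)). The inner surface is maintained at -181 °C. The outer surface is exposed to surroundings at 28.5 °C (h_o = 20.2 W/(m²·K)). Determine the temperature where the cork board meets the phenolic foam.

T = -128 °C

Resistance network (inner→outer):
  R_aluminium = (1/1.83 − 1/1.86)/(4πk) = 0.008814/(4π·213) = 3.293×10^-6 K/W
  R_cork board = (1/1.86 − 1/2.12)/(4πk) = 0.06594/(4π·0.0392) = 0.1339 K/W
  R_phenolic foam = (1/2.12 − 1/2.78)/(4πk) = 0.1120/(4π·0.0246) = 0.3623 K/W
  R_cellular glass = (1/2.78 − 1/2.93)/(4πk) = 0.01842/(4π·0.0476) = 0.03079 K/W
  R_conv,out = 1/(4πr²h) = 1/(4π·2.93²·20.2) = 4.589×10^-4 K/W
ΣR = 3.293×10^-6 + 0.1339 + 0.3623 + 0.03079 + 4.589×10^-4 = 0.5275 K/W
Q = ΔT/ΣR = (-181 °C − 28.5 °C)/0.5275 = -397.2 W
From the inner boundary to the cork board/phenolic foam interface, ΣR_partial = 0.1339 K/W.
T_interface = T_in − Q·ΣR_partial = -181 °C − (-397.2)(0.1339) = -128 °C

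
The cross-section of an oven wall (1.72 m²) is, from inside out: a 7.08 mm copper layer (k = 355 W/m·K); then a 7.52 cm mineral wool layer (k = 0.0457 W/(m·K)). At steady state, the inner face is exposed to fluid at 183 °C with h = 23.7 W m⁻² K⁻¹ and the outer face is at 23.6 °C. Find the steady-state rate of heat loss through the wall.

Q = 162 W

Treat each layer as a resistance in series:
  R_conv,in = 1/(hA) = 1/(23.7·1.72) = 0.02453 K/W
  R_copper = L/(kA) = 0.00708/(355·1.72) = 1.160×10^-5 K/W
  R_mineral wool = L/(kA) = 0.0752/(0.0457·1.72) = 0.9567 K/W
ΣR = 0.02453 + 1.160×10^-5 + 0.9567 = 0.9812 K/W
Q = ΔT/ΣR = (183 °C − 23.6 °C)/0.9812 = 162 W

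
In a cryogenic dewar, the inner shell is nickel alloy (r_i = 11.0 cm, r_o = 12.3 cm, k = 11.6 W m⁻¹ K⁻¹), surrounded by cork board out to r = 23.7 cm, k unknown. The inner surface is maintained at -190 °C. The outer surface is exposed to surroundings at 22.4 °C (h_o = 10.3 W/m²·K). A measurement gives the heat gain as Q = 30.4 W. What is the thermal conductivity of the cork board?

ΣR = ΔT/Q = |-190 − 22.4|/30.4 = 6.987 K/W
Known resistances:
  R_nickel alloy = (1/0.110 − 1/0.123)/(4πk) = 0.9608/(4π·11.6) = 0.006591 K/W
  R_conv,out = 1/(4πr²h) = 1/(4π·0.237²·10.3) = 0.1375 K/W
R_cork board = ΣR − ΣR_known = 6.987 − 0.1441 = 6.843 K/W
(1/r₁−1/r₂)/(4πk) = 6.843 ⇒ k = 3.911/(4π·6.843) = 0.0455 W/m·K

k = 0.0455 W/m·K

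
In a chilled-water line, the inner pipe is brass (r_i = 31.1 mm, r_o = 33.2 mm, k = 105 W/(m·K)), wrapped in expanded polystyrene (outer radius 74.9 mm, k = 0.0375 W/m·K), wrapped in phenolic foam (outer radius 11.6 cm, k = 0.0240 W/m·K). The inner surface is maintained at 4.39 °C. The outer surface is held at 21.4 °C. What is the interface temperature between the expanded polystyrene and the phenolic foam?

Resistance network (inner→outer):
  R'_brass = ln(0.0332/0.0311)/(2πk) = 0.06534/(2π·105) = 9.904×10^-5 m·K/W
  R'_expanded polystyrene = ln(0.0749/0.0332)/(2πk) = 0.8136/(2π·0.0375) = 3.453 m·K/W
  R'_phenolic foam = ln(0.116/0.0749)/(2πk) = 0.4374/(2π·0.0240) = 2.901 m·K/W
ΣR = 9.904×10^-5 + 3.453 + 2.901 = 6.354 m·K/W
Q' = ΔT/ΣR = (4.39 °C − 21.4 °C)/6.354 = -2.677 W/m
From the inner boundary to the expanded polystyrene/phenolic foam interface, ΣR_partial = 3.453 m·K/W.
T_interface = T_in − Q'·ΣR_partial = 4.39 °C − (-2.677)(3.453) = 13.6 °C

T = 13.6 °C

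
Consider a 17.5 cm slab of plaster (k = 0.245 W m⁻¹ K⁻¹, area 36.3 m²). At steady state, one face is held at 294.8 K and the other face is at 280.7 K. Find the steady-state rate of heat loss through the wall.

Q = 717 W

Q = kA·ΔT/L = 0.245 × 36.3 × |294.8 K − 280.7 K| / 0.175 = 717 W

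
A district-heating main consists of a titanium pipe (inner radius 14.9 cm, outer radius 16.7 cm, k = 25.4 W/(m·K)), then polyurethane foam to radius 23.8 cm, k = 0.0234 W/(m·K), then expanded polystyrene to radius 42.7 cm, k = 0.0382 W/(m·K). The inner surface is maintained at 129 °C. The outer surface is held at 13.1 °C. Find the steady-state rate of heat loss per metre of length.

Series thermal resistances, inner to outer:
  R'_titanium = ln(0.167/0.149)/(2πk) = 0.1140/(2π·25.4) = 7.146×10^-4 m·K/W
  R'_polyurethane foam = ln(0.238/0.167)/(2πk) = 0.3543/(2π·0.0234) = 2.410 m·K/W
  R'_expanded polystyrene = ln(0.427/0.238)/(2πk) = 0.5845/(2π·0.0382) = 2.435 m·K/W
ΣR = 7.146×10^-4 + 2.410 + 2.435 = 4.846 m·K/W
Q' = ΔT/ΣR = (129 °C − 13.1 °C)/4.846 = 23.9 W/m

Q' = 23.9 W/m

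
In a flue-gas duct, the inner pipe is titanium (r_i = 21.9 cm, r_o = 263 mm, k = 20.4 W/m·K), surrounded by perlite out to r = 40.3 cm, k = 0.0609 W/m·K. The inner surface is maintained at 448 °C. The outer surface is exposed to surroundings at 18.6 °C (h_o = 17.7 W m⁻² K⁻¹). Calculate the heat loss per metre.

Q' = 377 W/m

Treat each layer as a resistance in series:
  R'_titanium = ln(0.263/0.219)/(2πk) = 0.1831/(2π·20.4) = 0.001428 m·K/W
  R'_perlite = ln(0.403/0.263)/(2πk) = 0.4268/(2π·0.0609) = 1.115 m·K/W
  R'_conv,out = 1/(2πr h) = 1/(2π·0.403·17.7) = 0.02231 m·K/W
ΣR = 0.001428 + 1.115 + 0.02231 = 1.139 m·K/W
Q' = ΔT/ΣR = (448 °C − 18.6 °C)/1.139 = 377 W/m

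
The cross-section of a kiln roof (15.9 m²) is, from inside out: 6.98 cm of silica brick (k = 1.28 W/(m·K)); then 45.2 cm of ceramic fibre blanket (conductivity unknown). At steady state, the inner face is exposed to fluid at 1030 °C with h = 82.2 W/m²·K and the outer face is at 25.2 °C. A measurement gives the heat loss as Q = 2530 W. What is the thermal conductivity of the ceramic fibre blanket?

k = 0.0723 W/m·K

ΣR = ΔT/Q = |1030 − 25.2|/2530 = 0.3972 K/W
Known resistances:
  R_conv,in = 1/(hA) = 1/(82.2·15.9) = 7.651×10^-4 K/W
  R_silica brick = L/(kA) = 0.0698/(1.28·15.9) = 0.003430 K/W
R_ceramic fibre blanket = ΣR − ΣR_known = 0.3972 − 0.004195 = 0.3930 K/W
L/(kA) = 0.3930 ⇒ k = 0.452/(0.3930·15.9) = 0.0723 W/m·K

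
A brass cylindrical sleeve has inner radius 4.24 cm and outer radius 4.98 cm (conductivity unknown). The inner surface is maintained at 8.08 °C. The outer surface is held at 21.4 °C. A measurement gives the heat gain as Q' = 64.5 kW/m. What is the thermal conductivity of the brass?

ΣR = ΔT/Q' = |8.08 − 21.4|/64500 = 2.065×10^-4 m·K/W
ln(r₂/r₁)/(2πk) = 2.065×10^-4 ⇒ k = 0.1609/(2π·2.065×10^-4) = 124 W/m·K

k = 124 W/m·K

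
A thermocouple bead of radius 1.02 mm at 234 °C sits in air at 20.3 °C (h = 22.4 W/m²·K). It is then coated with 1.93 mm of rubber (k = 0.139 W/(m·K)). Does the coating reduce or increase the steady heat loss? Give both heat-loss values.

increases: 0.0626 → 0.276 W

Critical radius for a sphere: r_cr = 2k/h = 0.0124 m = 1.24 cm.
Outer radius after coating: r₂ = 0.00102 + 0.00193 = 0.00295 m.
Since r₁ < r_cr and r₂ ≤ r_cr, the coating moves toward the maximum at r_cr — heat loss rises.
Bare: R = 1/(4πr₁²h) = 3415 K/W; Q = 213.7/3415 = 0.0626 W.
Coated: R = R_cond + R_conv = 775.4 K/W; Q = 213.7/775.4 = 0.276 W.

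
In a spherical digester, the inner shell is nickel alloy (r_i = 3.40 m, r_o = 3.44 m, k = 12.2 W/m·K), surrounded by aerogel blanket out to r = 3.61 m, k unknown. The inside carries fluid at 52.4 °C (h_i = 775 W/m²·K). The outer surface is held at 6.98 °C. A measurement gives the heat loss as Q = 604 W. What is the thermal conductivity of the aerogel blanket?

ΣR = ΔT/Q = |52.4 − 6.98|/604 = 0.07520 K/W
Known resistances:
  R_conv,in = 1/(4πr²h) = 1/(4π·3.40²·775) = 8.882×10^-6 K/W
  R_nickel alloy = (1/3.40 − 1/3.44)/(4πk) = 0.003420/(4π·12.2) = 2.231×10^-5 K/W
R_aerogel blanket = ΣR − ΣR_known = 0.07520 − 3.119×10^-5 = 0.07517 K/W
(1/r₁−1/r₂)/(4πk) = 0.07517 ⇒ k = 0.01369/(4π·0.07517) = 0.0145 W/m·K

k = 0.0145 W/m·K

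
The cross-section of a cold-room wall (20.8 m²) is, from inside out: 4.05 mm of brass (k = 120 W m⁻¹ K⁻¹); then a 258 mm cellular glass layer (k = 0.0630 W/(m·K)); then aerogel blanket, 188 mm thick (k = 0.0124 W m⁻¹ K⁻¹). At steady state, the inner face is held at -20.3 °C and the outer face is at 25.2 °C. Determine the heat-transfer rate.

Q = 49.1 W

Resistance network (inner→outer):
  R_brass = L/(kA) = 0.00405/(120·20.8) = 1.623×10^-6 K/W
  R_cellular glass = L/(kA) = 0.258/(0.0630·20.8) = 0.1969 K/W
  R_aerogel blanket = L/(kA) = 0.188/(0.0124·20.8) = 0.7289 K/W
ΣR = 1.623×10^-6 + 0.1969 + 0.7289 = 0.9258 K/W
Q = ΔT/ΣR = (-20.3 °C − 25.2 °C)/0.9258 = -49.1 W
(Negative Q ⇒ heat flows inward; heat gain = 49.1 W.)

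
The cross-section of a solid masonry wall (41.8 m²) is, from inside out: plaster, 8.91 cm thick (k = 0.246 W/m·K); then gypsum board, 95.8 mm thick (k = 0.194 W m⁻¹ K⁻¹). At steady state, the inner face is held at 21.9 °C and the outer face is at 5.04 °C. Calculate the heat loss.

Q = 823 W

Series thermal resistances, inner to outer:
  R_plaster = L/(kA) = 0.0891/(0.246·41.8) = 0.008665 K/W
  R_gypsum board = L/(kA) = 0.0958/(0.194·41.8) = 0.01181 K/W
ΣR = 0.008665 + 0.01181 = 0.02048 K/W
Q = ΔT/ΣR = (21.9 °C − 5.04 °C)/0.02048 = 823 W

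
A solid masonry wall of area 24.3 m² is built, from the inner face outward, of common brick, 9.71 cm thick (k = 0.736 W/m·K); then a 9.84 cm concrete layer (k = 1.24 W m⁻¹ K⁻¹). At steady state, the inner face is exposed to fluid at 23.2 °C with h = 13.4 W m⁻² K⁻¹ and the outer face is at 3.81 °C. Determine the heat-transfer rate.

Q = 1650 W

Series thermal resistances, inner to outer:
  R_conv,in = 1/(hA) = 1/(13.4·24.3) = 0.003071 K/W
  R_common brick = L/(kA) = 0.0971/(0.736·24.3) = 0.005429 K/W
  R_concrete = L/(kA) = 0.0984/(1.24·24.3) = 0.003266 K/W
ΣR = 0.003071 + 0.005429 + 0.003266 = 0.01177 K/W
Q = ΔT/ΣR = (23.2 °C − 3.81 °C)/0.01177 = 1650 W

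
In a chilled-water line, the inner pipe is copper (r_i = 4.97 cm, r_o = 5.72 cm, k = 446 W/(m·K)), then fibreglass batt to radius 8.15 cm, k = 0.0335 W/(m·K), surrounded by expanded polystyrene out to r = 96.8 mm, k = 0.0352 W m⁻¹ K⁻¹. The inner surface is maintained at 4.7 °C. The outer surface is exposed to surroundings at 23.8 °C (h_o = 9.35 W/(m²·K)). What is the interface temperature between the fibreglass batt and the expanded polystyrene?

T = 16.9 °C

Treat each layer as a resistance in series:
  R'_copper = ln(0.0572/0.0497)/(2πk) = 0.1405/(2π·446) = 5.015×10^-5 m·K/W
  R'_fibreglass batt = ln(0.0815/0.0572)/(2πk) = 0.3540/(2π·0.0335) = 1.682 m·K/W
  R'_expanded polystyrene = ln(0.0968/0.0815)/(2πk) = 0.1720/(2π·0.0352) = 0.7779 m·K/W
  R'_conv,out = 1/(2πr h) = 1/(2π·0.0968·9.35) = 0.1758 m·K/W
ΣR = 5.015×10^-5 + 1.682 + 0.7779 + 0.1758 = 2.636 m·K/W
Q' = ΔT/ΣR = (4.7 °C − 23.8 °C)/2.636 = -7.246 W/m
From the inner boundary to the fibreglass batt/expanded polystyrene interface, ΣR_partial = 1.682 m·K/W.
T_interface = T_in − Q'·ΣR_partial = 4.7 °C − (-7.246)(1.682) = 16.9 °C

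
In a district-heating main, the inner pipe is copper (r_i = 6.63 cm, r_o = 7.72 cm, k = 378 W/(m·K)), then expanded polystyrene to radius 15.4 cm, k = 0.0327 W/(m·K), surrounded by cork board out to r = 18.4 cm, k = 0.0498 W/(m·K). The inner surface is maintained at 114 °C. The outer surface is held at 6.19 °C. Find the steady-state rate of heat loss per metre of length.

Q' = 27.4 W/m

Resistance network (inner→outer):
  R'_copper = ln(0.0772/0.0663)/(2πk) = 0.1522/(2π·378) = 6.409×10^-5 m·K/W
  R'_expanded polystyrene = ln(0.154/0.0772)/(2πk) = 0.6906/(2π·0.0327) = 3.361 m·K/W
  R'_cork board = ln(0.184/0.154)/(2πk) = 0.1780/(2π·0.0498) = 0.5688 m·K/W
ΣR = 6.409×10^-5 + 3.361 + 0.5688 = 3.930 m·K/W
Q' = ΔT/ΣR = (114 °C − 6.19 °C)/3.930 = 27.4 W/m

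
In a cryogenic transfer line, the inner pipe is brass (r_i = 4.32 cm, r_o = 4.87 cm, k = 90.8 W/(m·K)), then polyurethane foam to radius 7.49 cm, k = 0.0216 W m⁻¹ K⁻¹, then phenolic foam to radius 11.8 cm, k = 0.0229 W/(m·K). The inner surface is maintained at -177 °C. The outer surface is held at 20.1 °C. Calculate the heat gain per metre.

Treat each layer as a resistance in series:
  R'_brass = ln(0.0487/0.0432)/(2πk) = 0.1198/(2π·90.8) = 2.101×10^-4 m·K/W
  R'_polyurethane foam = ln(0.0749/0.0487)/(2πk) = 0.4305/(2π·0.0216) = 3.172 m·K/W
  R'_phenolic foam = ln(0.118/0.0749)/(2πk) = 0.4545/(2π·0.0229) = 3.159 m·K/W
ΣR = 2.101×10^-4 + 3.172 + 3.159 = 6.331 m·K/W
Q' = ΔT/ΣR = (-177 °C − 20.1 °C)/6.331 = -31.1 W/m
(Negative Q' ⇒ heat flows inward; heat gain = 31.1 W/m.)

Q' = 31.1 W/m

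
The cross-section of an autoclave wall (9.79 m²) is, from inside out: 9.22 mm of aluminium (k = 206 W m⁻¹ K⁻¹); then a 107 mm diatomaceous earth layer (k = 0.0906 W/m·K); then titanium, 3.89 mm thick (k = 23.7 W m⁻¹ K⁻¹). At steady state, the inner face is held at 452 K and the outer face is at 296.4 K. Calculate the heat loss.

Q = 1290 W

Resistance network (inner→outer):
  R_aluminium = L/(kA) = 0.00922/(206·9.79) = 4.572×10^-6 K/W
  R_diatomaceous earth = L/(kA) = 0.107/(0.0906·9.79) = 0.1206 K/W
  R_titanium = L/(kA) = 0.00389/(23.7·9.79) = 1.677×10^-5 K/W
ΣR = 4.572×10^-6 + 0.1206 + 1.677×10^-5 = 0.1206 K/W
Q = ΔT/ΣR = (452 K − 296.4 K)/0.1206 = 1290 W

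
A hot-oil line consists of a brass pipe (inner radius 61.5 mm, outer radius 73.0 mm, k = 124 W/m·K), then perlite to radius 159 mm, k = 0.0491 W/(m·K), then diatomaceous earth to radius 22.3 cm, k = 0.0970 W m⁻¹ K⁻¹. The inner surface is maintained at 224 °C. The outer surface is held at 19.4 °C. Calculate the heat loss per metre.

Q' = 66.5 W/m

Resistance network (inner→outer):
  R'_brass = ln(0.0730/0.0615)/(2πk) = 0.1714/(2π·124) = 2.200×10^-4 m·K/W
  R'_perlite = ln(0.159/0.0730)/(2πk) = 0.7784/(2π·0.0491) = 2.523 m·K/W
  R'_diatomaceous earth = ln(0.223/0.159)/(2πk) = 0.3383/(2π·0.0970) = 0.5550 m·K/W
ΣR = 2.200×10^-4 + 2.523 + 0.5550 = 3.078 m·K/W
Q' = ΔT/ΣR = (224 °C − 19.4 °C)/3.078 = 66.5 W/m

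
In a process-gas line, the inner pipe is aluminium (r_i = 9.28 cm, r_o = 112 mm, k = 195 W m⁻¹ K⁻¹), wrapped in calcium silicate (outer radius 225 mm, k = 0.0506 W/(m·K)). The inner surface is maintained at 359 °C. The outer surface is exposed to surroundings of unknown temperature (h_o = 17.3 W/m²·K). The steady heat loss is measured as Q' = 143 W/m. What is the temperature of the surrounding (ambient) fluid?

T_out = 39.4 °C

Series resistances:
  R'_aluminium = ln(0.112/0.0928)/(2πk) = 0.1881/(2π·195) = 1.535×10^-4 m·K/W
  R'_calcium silicate = ln(0.225/0.112)/(2πk) = 0.6976/(2π·0.0506) = 2.194 m·K/W
  R'_conv,out = 1/(2πr h) = 1/(2π·0.225·17.3) = 0.04089 m·K/W
ΣR = 2.235 m·K/W
ΔT = Q'·ΣR = 143 × 2.235 = 319.6 K
Heat flows outward, so T_out = T_in − ΔT = 359 − 319.6 = 39.4 °C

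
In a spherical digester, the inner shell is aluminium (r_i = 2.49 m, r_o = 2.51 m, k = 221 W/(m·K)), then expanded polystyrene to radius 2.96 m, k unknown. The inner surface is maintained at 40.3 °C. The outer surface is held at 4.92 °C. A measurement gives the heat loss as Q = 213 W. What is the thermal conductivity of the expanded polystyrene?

k = 0.0290 W/m·K

ΣR = ΔT/Q = |40.3 − 4.92|/213 = 0.1661 K/W
Known resistances:
  R_aluminium = (1/2.49 − 1/2.51)/(4πk) = 0.003200/(4π·221) = 1.152×10^-6 K/W
R_expanded polystyrene = ΣR − ΣR_known = 0.1661 − 1.152×10^-6 = 0.1661 K/W
(1/r₁−1/r₂)/(4πk) = 0.1661 ⇒ k = 0.06057/(4π·0.1661) = 0.0290 W/m·K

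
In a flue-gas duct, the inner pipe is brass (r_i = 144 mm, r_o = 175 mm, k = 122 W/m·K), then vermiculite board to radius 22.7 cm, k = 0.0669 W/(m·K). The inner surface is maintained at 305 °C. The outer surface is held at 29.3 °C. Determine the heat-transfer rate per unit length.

Q' = 445 W/m

Series thermal resistances, inner to outer:
  R'_brass = ln(0.175/0.144)/(2πk) = 0.1950/(2π·122) = 2.544×10^-4 m·K/W
  R'_vermiculite board = ln(0.227/0.175)/(2πk) = 0.2602/(2π·0.0669) = 0.6189 m·K/W
ΣR = 2.544×10^-4 + 0.6189 = 0.6192 m·K/W
Q' = ΔT/ΣR = (305 °C − 29.3 °C)/0.6192 = 445 W/m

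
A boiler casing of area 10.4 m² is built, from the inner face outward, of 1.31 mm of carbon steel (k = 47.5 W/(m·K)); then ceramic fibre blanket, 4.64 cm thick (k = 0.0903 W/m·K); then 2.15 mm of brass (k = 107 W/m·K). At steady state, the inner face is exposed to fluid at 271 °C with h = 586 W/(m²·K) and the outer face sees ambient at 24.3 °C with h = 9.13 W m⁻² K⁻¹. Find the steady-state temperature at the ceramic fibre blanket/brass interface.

Series thermal resistances, inner to outer:
  R_conv,in = 1/(hA) = 1/(586·10.4) = 1.641×10^-4 K/W
  R_carbon steel = L/(kA) = 0.00131/(47.5·10.4) = 2.652×10^-6 K/W
  R_ceramic fibre blanket = L/(kA) = 0.0464/(0.0903·10.4) = 0.04941 K/W
  R_brass = L/(kA) = 0.00215/(107·10.4) = 1.932×10^-6 K/W
  R_conv,out = 1/(hA) = 1/(9.13·10.4) = 0.01053 K/W
ΣR = 1.641×10^-4 + 2.652×10^-6 + 0.04941 + 1.932×10^-6 + 0.01053 = 0.06011 K/W
Q = ΔT/ΣR = (271 °C − 24.3 °C)/0.06011 = 4104 W
From the inner boundary to the ceramic fibre blanket/brass interface, ΣR_partial = 0.04958 K/W.
T_interface = T_in − Q·ΣR_partial = 271 °C − (4104)(0.04958) = 67.5 °C

T = 67.5 °C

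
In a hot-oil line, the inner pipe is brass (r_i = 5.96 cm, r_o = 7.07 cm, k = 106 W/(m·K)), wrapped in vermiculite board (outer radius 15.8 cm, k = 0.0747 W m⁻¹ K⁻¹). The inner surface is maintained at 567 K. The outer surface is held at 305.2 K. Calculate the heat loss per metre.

Resistance network (inner→outer):
  R'_brass = ln(0.0707/0.0596)/(2πk) = 0.1708/(2π·106) = 2.564×10^-4 m·K/W
  R'_vermiculite board = ln(0.158/0.0707)/(2πk) = 0.8041/(2π·0.0747) = 1.713 m·K/W
ΣR = 2.564×10^-4 + 1.713 = 1.713 m·K/W
Q' = ΔT/ΣR = (567 K − 305.2 K)/1.713 = 153 W/m

Q' = 153 W/m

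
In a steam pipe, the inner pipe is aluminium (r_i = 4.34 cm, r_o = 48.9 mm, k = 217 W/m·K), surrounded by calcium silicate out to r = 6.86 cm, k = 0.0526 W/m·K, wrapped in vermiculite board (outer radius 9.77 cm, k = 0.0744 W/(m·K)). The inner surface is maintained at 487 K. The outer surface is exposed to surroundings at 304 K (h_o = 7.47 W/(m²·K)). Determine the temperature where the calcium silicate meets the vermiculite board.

T = 393 K

Resistance network (inner→outer):
  R'_aluminium = ln(0.0489/0.0434)/(2πk) = 0.1193/(2π·217) = 8.751×10^-5 m·K/W
  R'_calcium silicate = ln(0.0686/0.0489)/(2πk) = 0.3385/(2π·0.0526) = 1.024 m·K/W
  R'_vermiculite board = ln(0.0977/0.0686)/(2πk) = 0.3536/(2π·0.0744) = 0.7564 m·K/W
  R'_conv,out = 1/(2πr h) = 1/(2π·0.0977·7.47) = 0.2181 m·K/W
ΣR = 8.751×10^-5 + 1.024 + 0.7564 + 0.2181 = 1.999 m·K/W
Q' = ΔT/ΣR = (487 K − 304 K)/1.999 = 91.55 W/m
From the inner boundary to the calcium silicate/vermiculite board interface, ΣR_partial = 1.024 m·K/W.
T_interface = T_in − Q'·ΣR_partial = 487 K − (91.55)(1.024) = 393 K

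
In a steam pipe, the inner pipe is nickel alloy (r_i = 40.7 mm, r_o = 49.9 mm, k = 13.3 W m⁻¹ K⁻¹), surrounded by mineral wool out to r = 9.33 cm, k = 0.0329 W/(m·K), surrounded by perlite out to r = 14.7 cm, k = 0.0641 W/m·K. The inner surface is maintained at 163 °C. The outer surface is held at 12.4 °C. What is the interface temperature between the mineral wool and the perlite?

T = 53.3 °C

Resistance network (inner→outer):
  R'_nickel alloy = ln(0.0499/0.0407)/(2πk) = 0.2038/(2π·13.3) = 0.002439 m·K/W
  R'_mineral wool = ln(0.0933/0.0499)/(2πk) = 0.6258/(2π·0.0329) = 3.027 m·K/W
  R'_perlite = ln(0.147/0.0933)/(2πk) = 0.4546/(2π·0.0641) = 1.129 m·K/W
ΣR = 0.002439 + 3.027 + 1.129 = 4.158 m·K/W
Q' = ΔT/ΣR = (163 °C − 12.4 °C)/4.158 = 36.22 W/m
From the inner boundary to the mineral wool/perlite interface, ΣR_partial = 3.029 m·K/W.
T_interface = T_in − Q'·ΣR_partial = 163 °C − (36.22)(3.029) = 53.3 °C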